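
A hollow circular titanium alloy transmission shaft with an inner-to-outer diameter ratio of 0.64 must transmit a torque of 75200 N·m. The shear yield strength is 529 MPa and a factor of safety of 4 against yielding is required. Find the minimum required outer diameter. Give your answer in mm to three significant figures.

d_o = 152 mm

τ_allow = 529/4 = 132.2 MPa.
For a hollow shaft τ = 16T/[πd_o³(1−k⁴)] with k = 0.64, so 1−k⁴ = 0.8322.
d_o³ = 16T/[π τ_allow (1−k⁴)] = 16×7.5200×10^7/(π×132.2×0.8322) = 3.480×10^6 mm³.
d_o = 151.5 mm.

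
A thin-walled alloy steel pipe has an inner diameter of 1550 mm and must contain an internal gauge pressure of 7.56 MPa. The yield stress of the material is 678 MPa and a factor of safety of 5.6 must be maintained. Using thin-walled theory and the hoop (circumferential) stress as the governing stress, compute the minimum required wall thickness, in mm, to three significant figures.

t = 48.4 mm

σ_allow = 678/5.6 = 121.1 MPa.
Hoop stress σ_h = pD/(2t), so t = pD/(2σ_allow) = 7.56×1550/(2×121.1) = 48.39 mm.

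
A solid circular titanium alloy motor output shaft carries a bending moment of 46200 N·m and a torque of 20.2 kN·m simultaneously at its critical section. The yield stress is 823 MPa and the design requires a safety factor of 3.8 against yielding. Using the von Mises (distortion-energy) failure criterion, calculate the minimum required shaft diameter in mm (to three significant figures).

d = 132 mm

σ_allow = σ_y/n = 823/3.8 = 216.6 MPa.
For a solid shaft σ_b = 32M/(πd³) and τ = 16T/(πd³), so the von Mises stress is σ' = (16/πd³)·√(4M²+3T²).
√(4M²+3T²) = √(4×(4.620×10^7)² + 3×(2.020×10^7)²) = 9.880×10^7 N·mm.
d³ = 16×9.880×10^7/(π×216.6) = 2.323×10^6 mm³.
d = 132.4 mm.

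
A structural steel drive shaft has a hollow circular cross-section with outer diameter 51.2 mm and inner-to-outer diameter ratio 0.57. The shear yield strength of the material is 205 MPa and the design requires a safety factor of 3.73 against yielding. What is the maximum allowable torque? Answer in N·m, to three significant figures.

T_allow = 1300 N·m

τ_allow = 205/3.73 = 54.96 MPa.
For a hollow shaft T_allow = τ_allow·πd_o³(1−k⁴)/16 with 1−k⁴ = 0.8944, so πd_o³(1−k⁴)/16 = 23570 mm³.
T_allow = 54.96×23570 = 1.295×10^6 N·mm = 1295 N·m.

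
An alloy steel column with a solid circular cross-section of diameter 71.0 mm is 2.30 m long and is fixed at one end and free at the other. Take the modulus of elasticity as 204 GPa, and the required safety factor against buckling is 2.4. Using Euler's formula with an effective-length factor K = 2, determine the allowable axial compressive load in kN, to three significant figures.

I = πd⁴/64 = π×71.0⁴/64 = 1.247×10^6 mm⁴.
Effective length L_e = KL = 2×2.30 m = 4600 mm.
Euler critical load P_cr = π²EI/L_e² = π²×204000×1.247×10^6/4600² = 118700 N.
P_allow = P_cr/n = 118700/2.4 = 49450 N.

P_allow = 49.5 kN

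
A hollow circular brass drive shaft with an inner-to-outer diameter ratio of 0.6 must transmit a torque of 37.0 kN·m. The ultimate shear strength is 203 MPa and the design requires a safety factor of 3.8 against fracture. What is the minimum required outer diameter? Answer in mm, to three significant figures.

d_o = 159 mm

τ_allow = 203/3.8 = 53.42 MPa.
For a hollow shaft τ = 16T/[πd_o³(1−k⁴)] with k = 0.6, so 1−k⁴ = 0.8704.
d_o³ = 16T/[π τ_allow (1−k⁴)] = 16×3.7000×10^7/(π×53.42×0.8704) = 4.053×10^6 mm³.
d_o = 159.4 mm.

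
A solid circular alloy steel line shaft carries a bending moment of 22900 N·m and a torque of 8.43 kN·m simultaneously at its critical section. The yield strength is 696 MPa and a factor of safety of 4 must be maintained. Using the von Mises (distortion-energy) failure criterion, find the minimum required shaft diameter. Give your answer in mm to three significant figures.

d = 112 mm

σ_allow = σ_y/n = 696/4 = 174.0 MPa.
For a solid shaft σ_b = 32M/(πd³) and τ = 16T/(πd³), so the von Mises stress is σ' = (16/πd³)·√(4M²+3T²).
√(4M²+3T²) = √(4×(2.290×10^7)² + 3×(8.430×10^6)²) = 4.807×10^7 N·mm.
d³ = 16×4.807×10^7/(π×174.0) = 1.407×10^6 mm³.
d = 112.1 mm.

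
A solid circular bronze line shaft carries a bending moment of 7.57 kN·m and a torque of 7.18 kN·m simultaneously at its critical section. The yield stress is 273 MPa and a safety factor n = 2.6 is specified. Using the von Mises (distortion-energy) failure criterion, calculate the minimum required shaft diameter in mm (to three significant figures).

d = 98.3 mm

σ_allow = σ_y/n = 273/2.6 = 105.0 MPa.
For a solid shaft σ_b = 32M/(πd³) and τ = 16T/(πd³), so the von Mises stress is σ' = (16/πd³)·√(4M²+3T²).
√(4M²+3T²) = √(4×(7.570×10^6)² + 3×(7.180×10^6)²) = 1.959×10^7 N·mm.
d³ = 16×1.959×10^7/(π×105.0) = 950300 mm³.
d = 98.32 mm.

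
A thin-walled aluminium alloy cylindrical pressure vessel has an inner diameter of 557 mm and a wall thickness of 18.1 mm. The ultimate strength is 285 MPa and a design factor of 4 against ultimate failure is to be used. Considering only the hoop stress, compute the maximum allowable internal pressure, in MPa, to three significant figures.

p_allow = 4.63 MPa

σ_allow = 285/4 = 71.25 MPa.
σ_h = pD/(2t) → p_allow = 2σ_allow t/D = 2×71.25×18.1/557 = 4.631 MPa.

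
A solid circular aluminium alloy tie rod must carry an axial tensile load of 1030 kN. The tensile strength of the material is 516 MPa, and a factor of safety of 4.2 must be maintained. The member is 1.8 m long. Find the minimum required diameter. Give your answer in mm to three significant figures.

d = 103 mm

Allowable stress σ_allow = 516/4.2 = 122.9 MPa.
Required area A = F/σ_allow = 1030000/122.9 = 8384 mm².
A = πd²/4 → d = √(4A/π) = 103.3 mm.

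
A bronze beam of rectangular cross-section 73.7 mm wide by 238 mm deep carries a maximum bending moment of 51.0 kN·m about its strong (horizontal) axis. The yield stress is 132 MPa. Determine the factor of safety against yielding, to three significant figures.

n = 1.80

Section modulus S = bh²/6 = 73.7×238²/6 = 695800 mm³.
σ = M/S = 5.1000×10^7/695800 = 73.30 MPa.
n = 132/73.30 = 1.801.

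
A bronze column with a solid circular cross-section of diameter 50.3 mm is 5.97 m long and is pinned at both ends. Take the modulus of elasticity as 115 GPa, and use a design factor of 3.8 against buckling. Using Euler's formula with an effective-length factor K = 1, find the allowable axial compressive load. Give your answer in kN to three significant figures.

P_allow = 2.63 kN

I = πd⁴/64 = π×50.3⁴/64 = 314200 mm⁴.
Effective length L_e = KL = 1×5.97 m = 5970 mm.
Euler critical load P_cr = π²EI/L_e² = π²×115000×314200/5970² = 10010 N.
P_allow = P_cr/n = 10010/3.8 = 2633 N.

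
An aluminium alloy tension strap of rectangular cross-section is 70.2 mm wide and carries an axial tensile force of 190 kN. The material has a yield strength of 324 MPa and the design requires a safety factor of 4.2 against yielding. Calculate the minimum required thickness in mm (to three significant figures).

σ_allow = 324/4.2 = 77.14 MPa.
Required area A = F/σ_allow = 190000/77.14 = 2463 mm².
t = A/w = 2463/70.2 = 35.08 mm.

t = 35.1 mm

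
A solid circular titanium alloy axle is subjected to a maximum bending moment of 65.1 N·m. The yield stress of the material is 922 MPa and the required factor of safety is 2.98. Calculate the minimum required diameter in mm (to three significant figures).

σ_allow = 922/2.98 = 309.4 MPa.
For a solid circular section σ = 32M/(πd³), so d³ = 32M/(π σ_allow) = 32×65100/(π×309.4) = 2143 mm³.
d = 12.89 mm.

d = 12.9 mm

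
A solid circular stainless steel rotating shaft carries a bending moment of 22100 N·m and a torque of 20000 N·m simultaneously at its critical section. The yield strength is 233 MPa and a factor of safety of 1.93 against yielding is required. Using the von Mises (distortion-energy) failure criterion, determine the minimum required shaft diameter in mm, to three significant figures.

σ_allow = σ_y/n = 233/1.93 = 120.7 MPa.
For a solid shaft σ_b = 32M/(πd³) and τ = 16T/(πd³), so the von Mises stress is σ' = (16/πd³)·√(4M²+3T²).
√(4M²+3T²) = √(4×(2.210×10^7)² + 3×(2.000×10^7)²) = 5.616×10^7 N·mm.
d³ = 16×5.616×10^7/(π×120.7) = 2.369×10^6 mm³.
d = 133.3 mm.

d = 133 mm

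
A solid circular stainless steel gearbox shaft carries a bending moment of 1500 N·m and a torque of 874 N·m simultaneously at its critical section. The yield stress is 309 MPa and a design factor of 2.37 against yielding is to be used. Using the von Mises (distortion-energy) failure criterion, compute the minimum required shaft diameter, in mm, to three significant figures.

d = 50.8 mm

σ_allow = σ_y/n = 309/2.37 = 130.4 MPa.
For a solid shaft σ_b = 32M/(πd³) and τ = 16T/(πd³), so the von Mises stress is σ' = (16/πd³)·√(4M²+3T²).
√(4M²+3T²) = √(4×(1.500×10^6)² + 3×(874000)²) = 3.360×10^6 N·mm.
d³ = 16×3.360×10^6/(π×130.4) = 131300 mm³.
d = 50.82 mm.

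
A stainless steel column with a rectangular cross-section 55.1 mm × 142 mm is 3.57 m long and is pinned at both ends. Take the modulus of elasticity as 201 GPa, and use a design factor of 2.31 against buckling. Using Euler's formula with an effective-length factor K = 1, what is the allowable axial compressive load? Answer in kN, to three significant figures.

P_allow = 133 kN

Buckling occurs about the weak axis: I_min = h·b³/12 = 142×55.1³/12 = 1.980×10^6 mm⁴ (b = 55.1 mm is the smaller dimension).
Effective length L_e = KL = 1×3.57 m = 3570 mm.
Euler critical load P_cr = π²EI/L_e² = π²×201000×1.980×10^6/3570² = 308100 N.
P_allow = P_cr/n = 308100/2.31 = 133400 N.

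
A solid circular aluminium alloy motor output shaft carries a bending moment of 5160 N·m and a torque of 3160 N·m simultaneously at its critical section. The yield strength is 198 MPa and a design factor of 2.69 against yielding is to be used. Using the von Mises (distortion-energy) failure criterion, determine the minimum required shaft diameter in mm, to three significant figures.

d = 93.2 mm

σ_allow = σ_y/n = 198/2.69 = 73.61 MPa.
For a solid shaft σ_b = 32M/(πd³) and τ = 16T/(πd³), so the von Mises stress is σ' = (16/πd³)·√(4M²+3T²).
√(4M²+3T²) = √(4×(5.160×10^6)² + 3×(3.160×10^6)²) = 1.168×10^7 N·mm.
d³ = 16×1.168×10^7/(π×73.61) = 808300 mm³.
d = 93.15 mm.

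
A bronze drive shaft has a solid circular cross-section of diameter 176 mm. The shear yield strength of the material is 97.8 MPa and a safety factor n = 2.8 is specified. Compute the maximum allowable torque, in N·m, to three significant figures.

τ_allow = 97.8/2.8 = 34.93 MPa.
For a solid shaft T_allow = τ_allow·πd³/16; πd³/16 = π×176³/16 = 1.070×10^6 mm³.
T_allow = 34.93×1.070×10^6 = 3.739×10^7 N·mm = 37390 N·m.

T_allow = 37400 N·m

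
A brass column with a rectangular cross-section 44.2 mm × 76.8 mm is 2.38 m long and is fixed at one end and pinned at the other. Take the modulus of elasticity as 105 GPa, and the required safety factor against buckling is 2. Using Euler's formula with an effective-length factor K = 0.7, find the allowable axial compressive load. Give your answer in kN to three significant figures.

Buckling occurs about the weak axis: I_min = h·b³/12 = 76.8×44.2³/12 = 552600 mm⁴ (b = 44.2 mm is the smaller dimension).
Effective length L_e = KL = 0.7×2.38 m = 1666 mm.
Euler critical load P_cr = π²EI/L_e² = π²×105000×552600/1666² = 206300 N.
P_allow = P_cr/n = 206300/2 = 103200 N.

P_allow = 103 kN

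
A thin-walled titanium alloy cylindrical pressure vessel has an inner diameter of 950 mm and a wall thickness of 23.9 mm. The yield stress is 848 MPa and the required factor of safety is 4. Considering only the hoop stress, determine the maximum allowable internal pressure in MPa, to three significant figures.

p_allow = 10.7 MPa

σ_allow = 848/4 = 212.0 MPa.
σ_h = pD/(2t) → p_allow = 2σ_allow t/D = 2×212.0×23.9/950 = 10.67 MPa.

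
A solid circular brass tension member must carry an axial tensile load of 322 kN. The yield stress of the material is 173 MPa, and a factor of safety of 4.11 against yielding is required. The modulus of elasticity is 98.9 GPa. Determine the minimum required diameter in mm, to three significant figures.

d = 98.7 mm

Allowable stress σ_allow = 173/4.11 = 42.09 MPa.
Required area A = F/σ_allow = 322000/42.09 = 7650 mm².
A = πd²/4 → d = √(4A/π) = 98.69 mm.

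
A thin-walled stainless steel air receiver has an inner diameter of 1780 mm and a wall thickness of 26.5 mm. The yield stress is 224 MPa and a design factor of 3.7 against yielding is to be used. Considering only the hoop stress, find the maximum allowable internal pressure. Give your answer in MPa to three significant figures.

p_allow = 1.80 MPa

σ_allow = 224/3.7 = 60.54 MPa.
σ_h = pD/(2t) → p_allow = 2σ_allow t/D = 2×60.54×26.5/1780 = 1.803 MPa.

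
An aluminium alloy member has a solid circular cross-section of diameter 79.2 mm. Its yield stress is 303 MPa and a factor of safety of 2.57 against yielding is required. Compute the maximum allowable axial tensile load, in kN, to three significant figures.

σ_allow = 303/2.57 = 117.9 MPa.
A = πd²/4 = π×79.2²/4 = 4927 mm².
F_allow = σ_allow × A = 117.9×4927 = 580800 N.

F_allow = 581 kN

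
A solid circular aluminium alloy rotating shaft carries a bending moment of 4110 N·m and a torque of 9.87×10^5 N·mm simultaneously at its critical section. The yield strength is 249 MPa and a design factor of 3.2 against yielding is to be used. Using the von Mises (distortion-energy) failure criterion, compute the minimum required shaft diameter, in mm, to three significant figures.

d = 81.9 mm

σ_allow = σ_y/n = 249/3.2 = 77.81 MPa.
For a solid shaft σ_b = 32M/(πd³) and τ = 16T/(πd³), so the von Mises stress is σ' = (16/πd³)·√(4M²+3T²).
√(4M²+3T²) = √(4×(4.110×10^6)² + 3×(987000)²) = 8.396×10^6 N·mm.
d³ = 16×8.396×10^6/(π×77.81) = 549500 mm³.
d = 81.91 mm.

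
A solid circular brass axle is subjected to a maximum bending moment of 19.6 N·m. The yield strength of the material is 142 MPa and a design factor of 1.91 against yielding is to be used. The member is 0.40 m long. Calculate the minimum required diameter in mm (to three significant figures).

σ_allow = 142/1.91 = 74.35 MPa.
For a solid circular section σ = 32M/(πd³), so d³ = 32M/(π σ_allow) = 32×19600/(π×74.35) = 2685 mm³.
d = 13.90 mm.

d = 13.9 mm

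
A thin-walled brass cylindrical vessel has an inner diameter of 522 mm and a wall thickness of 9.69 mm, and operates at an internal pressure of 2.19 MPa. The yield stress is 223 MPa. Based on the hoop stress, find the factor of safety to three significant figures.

σ_h = pD/(2t) = 2.19×522/(2×9.69) = 58.99 MPa.
n = 223/58.99 = 3.780.

n = 3.78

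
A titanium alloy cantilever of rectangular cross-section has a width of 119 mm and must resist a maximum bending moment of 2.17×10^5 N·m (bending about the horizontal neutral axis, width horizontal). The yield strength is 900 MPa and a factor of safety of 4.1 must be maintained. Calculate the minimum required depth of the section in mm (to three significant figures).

h = 223 mm

σ_allow = 900/4.1 = 219.5 MPa.
For a rectangular section σ = 6M/(bh²), so h² = 6M/(b σ_allow) = 6×2.1700×10^8/(119×219.5) = 49840 mm².
h = 223.3 mm.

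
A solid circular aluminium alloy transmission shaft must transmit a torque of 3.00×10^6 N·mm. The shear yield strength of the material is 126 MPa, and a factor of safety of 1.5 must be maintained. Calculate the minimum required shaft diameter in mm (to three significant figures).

d = 56.7 mm

Allowable shear stress τ_allow = 126/1.5 = 84.00 MPa.
For a solid shaft τ = 16T/(πd³), so d³ = 16T/(π τ_allow) = 16×3000000/(π×84.00) = 181900 mm³.
d = (181900)^(1/3) = 56.66 mm.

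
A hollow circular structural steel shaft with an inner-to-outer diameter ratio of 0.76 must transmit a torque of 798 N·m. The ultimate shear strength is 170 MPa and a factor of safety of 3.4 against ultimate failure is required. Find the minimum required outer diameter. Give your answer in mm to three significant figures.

τ_allow = 170/3.4 = 50.00 MPa.
For a hollow shaft τ = 16T/[πd_o³(1−k⁴)] with k = 0.76, so 1−k⁴ = 0.6664.
d_o³ = 16T/[π τ_allow (1−k⁴)] = 16×798000/(π×50.00×0.6664) = 122000 mm³.
d_o = 49.59 mm.

d_o = 49.6 mm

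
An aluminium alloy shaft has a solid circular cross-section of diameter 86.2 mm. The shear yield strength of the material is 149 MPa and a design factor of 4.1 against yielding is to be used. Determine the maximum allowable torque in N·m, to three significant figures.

τ_allow = 149/4.1 = 36.34 MPa.
For a solid shaft T_allow = τ_allow·πd³/16; πd³/16 = π×86.2³/16 = 125800 mm³.
T_allow = 36.34×125800 = 4.570×10^6 N·mm = 4570 N·m.

T_allow = 4570 N·m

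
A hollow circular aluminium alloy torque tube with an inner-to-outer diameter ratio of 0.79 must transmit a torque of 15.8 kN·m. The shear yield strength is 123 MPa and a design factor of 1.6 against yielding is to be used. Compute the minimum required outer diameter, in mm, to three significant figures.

τ_allow = 123/1.6 = 76.88 MPa.
For a hollow shaft τ = 16T/[πd_o³(1−k⁴)] with k = 0.79, so 1−k⁴ = 0.6105.
d_o³ = 16T/[π τ_allow (1−k⁴)] = 16×1.5800×10^7/(π×76.88×0.6105) = 1.715×10^6 mm³.
d_o = 119.7 mm.

d_o = 120 mm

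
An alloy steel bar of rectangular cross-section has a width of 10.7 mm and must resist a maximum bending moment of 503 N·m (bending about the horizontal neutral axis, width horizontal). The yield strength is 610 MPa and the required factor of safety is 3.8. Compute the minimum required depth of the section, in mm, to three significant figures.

h = 41.9 mm

σ_allow = 610/3.8 = 160.5 MPa.
For a rectangular section σ = 6M/(bh²), so h² = 6M/(b σ_allow) = 6×503000/(10.7×160.5) = 1757 mm².
h = 41.92 mm.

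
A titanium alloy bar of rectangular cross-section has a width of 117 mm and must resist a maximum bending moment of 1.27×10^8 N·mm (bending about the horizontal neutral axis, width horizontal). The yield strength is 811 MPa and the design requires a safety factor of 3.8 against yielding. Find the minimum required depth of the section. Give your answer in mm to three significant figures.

σ_allow = 811/3.8 = 213.4 MPa.
For a rectangular section σ = 6M/(bh²), so h² = 6M/(b σ_allow) = 6×1.2700×10^8/(117×213.4) = 30520 mm².
h = 174.7 mm.

h = 175 mm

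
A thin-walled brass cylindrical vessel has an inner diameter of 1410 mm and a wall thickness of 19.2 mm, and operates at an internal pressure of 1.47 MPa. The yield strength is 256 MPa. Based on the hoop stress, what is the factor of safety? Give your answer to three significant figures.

n = 4.74

σ_h = pD/(2t) = 1.47×1410/(2×19.2) = 53.98 MPa.
n = 256/53.98 = 4.743.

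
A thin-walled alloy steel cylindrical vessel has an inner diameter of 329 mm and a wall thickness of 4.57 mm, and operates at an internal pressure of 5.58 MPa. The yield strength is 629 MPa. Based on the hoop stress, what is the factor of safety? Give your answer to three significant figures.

n = 3.13

σ_h = pD/(2t) = 5.58×329/(2×4.57) = 200.9 MPa.
n = 629/200.9 = 3.132.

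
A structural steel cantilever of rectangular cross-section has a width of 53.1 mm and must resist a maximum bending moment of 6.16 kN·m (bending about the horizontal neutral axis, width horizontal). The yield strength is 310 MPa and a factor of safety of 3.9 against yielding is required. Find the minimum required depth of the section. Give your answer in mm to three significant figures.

h = 93.6 mm

σ_allow = 310/3.9 = 79.49 MPa.
For a rectangular section σ = 6M/(bh²), so h² = 6M/(b σ_allow) = 6×6160000/(53.1×79.49) = 8757 mm².
h = 93.58 mm.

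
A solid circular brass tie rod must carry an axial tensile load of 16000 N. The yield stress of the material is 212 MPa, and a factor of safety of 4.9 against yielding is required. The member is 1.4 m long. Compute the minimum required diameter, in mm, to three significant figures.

Allowable stress σ_allow = 212/4.9 = 43.27 MPa.
Required area A = F/σ_allow = 16000/43.27 = 369.8 mm².
A = πd²/4 → d = √(4A/π) = 21.70 mm.

d = 21.7 mm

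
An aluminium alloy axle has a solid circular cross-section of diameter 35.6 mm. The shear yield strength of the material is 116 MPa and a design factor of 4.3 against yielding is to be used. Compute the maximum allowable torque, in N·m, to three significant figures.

τ_allow = 116/4.3 = 26.98 MPa.
For a solid shaft T_allow = τ_allow·πd³/16; πd³/16 = π×35.6³/16 = 8859 mm³.
T_allow = 26.98×8859 = 239000 N·mm = 239.0 N·m.

T_allow = 239 N·m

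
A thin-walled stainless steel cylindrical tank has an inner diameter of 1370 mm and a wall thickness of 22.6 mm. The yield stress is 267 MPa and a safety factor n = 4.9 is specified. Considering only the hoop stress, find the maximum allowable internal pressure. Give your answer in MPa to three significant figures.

p_allow = 1.80 MPa

σ_allow = 267/4.9 = 54.49 MPa.
σ_h = pD/(2t) → p_allow = 2σ_allow t/D = 2×54.49×22.6/1370 = 1.798 MPa.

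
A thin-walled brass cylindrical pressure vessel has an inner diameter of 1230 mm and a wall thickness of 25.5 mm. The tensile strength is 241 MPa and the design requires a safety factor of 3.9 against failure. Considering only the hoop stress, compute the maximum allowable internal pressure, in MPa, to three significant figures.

p_allow = 2.56 MPa

σ_allow = 241/3.9 = 61.79 MPa.
σ_h = pD/(2t) → p_allow = 2σ_allow t/D = 2×61.79×25.5/1230 = 2.562 MPa.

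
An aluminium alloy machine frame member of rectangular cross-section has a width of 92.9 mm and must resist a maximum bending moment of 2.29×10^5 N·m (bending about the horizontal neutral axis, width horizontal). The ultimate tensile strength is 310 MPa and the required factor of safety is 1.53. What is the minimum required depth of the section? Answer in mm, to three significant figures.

σ_allow = 310/1.53 = 202.6 MPa.
For a rectangular section σ = 6M/(bh²), so h² = 6M/(b σ_allow) = 6×2.2900×10^8/(92.9×202.6) = 73000 mm².
h = 270.2 mm.

h = 270 mm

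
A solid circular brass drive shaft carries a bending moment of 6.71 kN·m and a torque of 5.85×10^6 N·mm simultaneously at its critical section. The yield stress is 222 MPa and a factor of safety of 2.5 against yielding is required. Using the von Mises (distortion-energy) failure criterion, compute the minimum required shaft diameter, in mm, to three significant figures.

d = 98.8 mm

σ_allow = σ_y/n = 222/2.5 = 88.80 MPa.
For a solid shaft σ_b = 32M/(πd³) and τ = 16T/(πd³), so the von Mises stress is σ' = (16/πd³)·√(4M²+3T²).
√(4M²+3T²) = √(4×(6.710×10^6)² + 3×(5.850×10^6)²) = 1.682×10^7 N·mm.
d³ = 16×1.682×10^7/(π×88.80) = 964400 mm³.
d = 98.80 mm.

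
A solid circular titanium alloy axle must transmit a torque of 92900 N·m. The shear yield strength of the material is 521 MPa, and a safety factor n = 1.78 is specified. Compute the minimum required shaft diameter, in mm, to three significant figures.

d = 117 mm

Allowable shear stress τ_allow = 521/1.78 = 292.7 MPa.
For a solid shaft τ = 16T/(πd³), so d³ = 16T/(π τ_allow) = 16×9.2900×10^7/(π×292.7) = 1.616×10^6 mm³.
d = (1.616×10^6)^(1/3) = 117.4 mm.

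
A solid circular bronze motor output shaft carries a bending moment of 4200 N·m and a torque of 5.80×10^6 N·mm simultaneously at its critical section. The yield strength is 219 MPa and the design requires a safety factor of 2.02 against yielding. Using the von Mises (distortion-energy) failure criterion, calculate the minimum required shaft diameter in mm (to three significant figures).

d = 85.0 mm

σ_allow = σ_y/n = 219/2.02 = 108.4 MPa.
For a solid shaft σ_b = 32M/(πd³) and τ = 16T/(πd³), so the von Mises stress is σ' = (16/πd³)·√(4M²+3T²).
√(4M²+3T²) = √(4×(4.200×10^6)² + 3×(5.800×10^6)²) = 1.310×10^7 N·mm.
d³ = 16×1.310×10^7/(π×108.4) = 615200 mm³.
d = 85.05 mm.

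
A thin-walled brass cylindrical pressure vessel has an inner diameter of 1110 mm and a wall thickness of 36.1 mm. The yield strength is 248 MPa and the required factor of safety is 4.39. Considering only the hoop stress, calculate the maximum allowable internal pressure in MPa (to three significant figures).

σ_allow = 248/4.39 = 56.49 MPa.
σ_h = pD/(2t) → p_allow = 2σ_allow t/D = 2×56.49×36.1/1110 = 3.675 MPa.

p_allow = 3.67 MPa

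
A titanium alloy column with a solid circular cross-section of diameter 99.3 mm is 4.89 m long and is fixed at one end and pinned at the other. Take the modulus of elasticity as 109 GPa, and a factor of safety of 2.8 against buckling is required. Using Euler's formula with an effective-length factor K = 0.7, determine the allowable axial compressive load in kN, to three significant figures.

I = πd⁴/64 = π×99.3⁴/64 = 4.773×10^6 mm⁴.
Effective length L_e = KL = 0.7×4.89 m = 3423 mm.
Euler critical load P_cr = π²EI/L_e² = π²×109000×4.773×10^6/3423² = 438200 N.
P_allow = P_cr/n = 438200/2.8 = 156500 N.

P_allow = 157 kN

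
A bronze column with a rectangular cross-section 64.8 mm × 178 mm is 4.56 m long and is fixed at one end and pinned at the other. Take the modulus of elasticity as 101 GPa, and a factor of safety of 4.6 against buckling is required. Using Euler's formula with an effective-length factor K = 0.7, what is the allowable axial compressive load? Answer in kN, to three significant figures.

Buckling occurs about the weak axis: I_min = h·b³/12 = 178×64.8³/12 = 4.036×10^6 mm⁴ (b = 64.8 mm is the smaller dimension).
Effective length L_e = KL = 0.7×4.56 m = 3192 mm.
Euler critical load P_cr = π²EI/L_e² = π²×101000×4.036×10^6/3192² = 394900 N.
P_allow = P_cr/n = 394900/4.6 = 85840 N.

P_allow = 85.8 kN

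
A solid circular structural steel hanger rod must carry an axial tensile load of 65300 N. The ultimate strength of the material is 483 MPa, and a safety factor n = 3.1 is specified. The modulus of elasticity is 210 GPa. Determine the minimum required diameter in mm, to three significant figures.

d = 23.1 mm

Allowable stress σ_allow = 483/3.1 = 155.8 MPa.
Required area A = F/σ_allow = 65300/155.8 = 419.1 mm².
A = πd²/4 → d = √(4A/π) = 23.10 mm.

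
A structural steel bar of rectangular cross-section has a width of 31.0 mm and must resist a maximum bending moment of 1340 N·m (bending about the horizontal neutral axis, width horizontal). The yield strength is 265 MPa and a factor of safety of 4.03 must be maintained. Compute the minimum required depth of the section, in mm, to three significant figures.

σ_allow = 265/4.03 = 65.76 MPa.
For a rectangular section σ = 6M/(bh²), so h² = 6M/(b σ_allow) = 6×1340000/(31.0×65.76) = 3944 mm².
h = 62.80 mm.

h = 62.8 mm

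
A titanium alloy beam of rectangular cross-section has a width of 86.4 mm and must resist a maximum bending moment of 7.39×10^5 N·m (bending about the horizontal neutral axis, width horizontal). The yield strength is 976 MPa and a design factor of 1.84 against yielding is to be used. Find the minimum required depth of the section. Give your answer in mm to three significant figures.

h = 311 mm

σ_allow = 976/1.84 = 530.4 MPa.
For a rectangular section σ = 6M/(bh²), so h² = 6M/(b σ_allow) = 6×7.3900×10^8/(86.4×530.4) = 96750 mm².
h = 311.0 mm.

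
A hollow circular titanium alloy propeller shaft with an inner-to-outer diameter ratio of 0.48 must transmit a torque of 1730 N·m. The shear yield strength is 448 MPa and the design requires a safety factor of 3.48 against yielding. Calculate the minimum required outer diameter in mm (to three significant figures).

d_o = 41.7 mm

τ_allow = 448/3.48 = 128.7 MPa.
For a hollow shaft τ = 16T/[πd_o³(1−k⁴)] with k = 0.48, so 1−k⁴ = 0.9469.
d_o³ = 16T/[π τ_allow (1−k⁴)] = 16×1730000/(π×128.7×0.9469) = 72280 mm³.
d_o = 41.66 mm.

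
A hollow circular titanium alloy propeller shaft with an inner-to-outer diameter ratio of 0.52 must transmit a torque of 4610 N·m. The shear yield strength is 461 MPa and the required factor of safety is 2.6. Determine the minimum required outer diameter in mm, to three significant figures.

τ_allow = 461/2.6 = 177.3 MPa.
For a hollow shaft τ = 16T/[πd_o³(1−k⁴)] with k = 0.52, so 1−k⁴ = 0.9269.
d_o³ = 16T/[π τ_allow (1−k⁴)] = 16×4610000/(π×177.3×0.9269) = 142900 mm³.
d_o = 52.28 mm.

d_o = 52.3 mm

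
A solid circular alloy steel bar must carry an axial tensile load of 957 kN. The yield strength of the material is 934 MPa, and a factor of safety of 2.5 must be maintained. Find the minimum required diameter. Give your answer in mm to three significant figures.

Allowable stress σ_allow = 934/2.5 = 373.6 MPa.
Required area A = F/σ_allow = 957000/373.6 = 2562 mm².
A = πd²/4 → d = √(4A/π) = 57.11 mm.

d = 57.1 mm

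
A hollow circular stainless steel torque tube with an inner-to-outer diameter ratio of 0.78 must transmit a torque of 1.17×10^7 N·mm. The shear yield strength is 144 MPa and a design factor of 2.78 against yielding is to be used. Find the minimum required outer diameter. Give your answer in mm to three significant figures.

d_o = 122 mm

τ_allow = 144/2.78 = 51.80 MPa.
For a hollow shaft τ = 16T/[πd_o³(1−k⁴)] with k = 0.78, so 1−k⁴ = 0.6298.
d_o³ = 16T/[π τ_allow (1−k⁴)] = 16×1.1700×10^7/(π×51.80×0.6298) = 1.826×10^6 mm³.
d_o = 122.2 mm.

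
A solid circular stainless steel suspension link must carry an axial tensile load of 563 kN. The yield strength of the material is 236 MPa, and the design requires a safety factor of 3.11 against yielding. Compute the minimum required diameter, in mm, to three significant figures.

d = 97.2 mm

Allowable stress σ_allow = 236/3.11 = 75.88 MPa.
Required area A = F/σ_allow = 563000/75.88 = 7419 mm².
A = πd²/4 → d = √(4A/π) = 97.19 mm.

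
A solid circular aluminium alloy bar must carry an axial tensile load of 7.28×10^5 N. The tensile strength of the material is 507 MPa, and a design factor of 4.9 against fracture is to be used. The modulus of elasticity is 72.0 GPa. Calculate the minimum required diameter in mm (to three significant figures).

Allowable stress σ_allow = 507/4.9 = 103.5 MPa.
Required area A = F/σ_allow = 728000/103.5 = 7036 mm².
A = πd²/4 → d = √(4A/π) = 94.65 mm.

d = 94.6 mm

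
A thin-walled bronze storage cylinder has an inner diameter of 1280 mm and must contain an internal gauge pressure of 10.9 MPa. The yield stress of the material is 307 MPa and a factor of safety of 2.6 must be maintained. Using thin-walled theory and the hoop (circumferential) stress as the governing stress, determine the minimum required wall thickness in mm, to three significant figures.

t = 59.1 mm

σ_allow = 307/2.6 = 118.1 MPa.
Hoop stress σ_h = pD/(2t), so t = pD/(2σ_allow) = 10.9×1280/(2×118.1) = 59.08 mm.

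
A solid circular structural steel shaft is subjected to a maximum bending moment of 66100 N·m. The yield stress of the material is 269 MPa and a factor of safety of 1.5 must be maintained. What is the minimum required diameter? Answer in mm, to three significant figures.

σ_allow = 269/1.5 = 179.3 MPa.
For a solid circular section σ = 32M/(πd³), so d³ = 32M/(π σ_allow) = 32×6.6100×10^7/(π×179.3) = 3.754×10^6 mm³.
d = 155.4 mm.

d = 155 mm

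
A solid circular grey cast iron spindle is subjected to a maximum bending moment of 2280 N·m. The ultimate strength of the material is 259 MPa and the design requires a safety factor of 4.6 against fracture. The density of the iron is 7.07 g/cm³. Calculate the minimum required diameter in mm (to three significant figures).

d = 74.4 mm

σ_allow = 259/4.6 = 56.30 MPa.
For a solid circular section σ = 32M/(πd³), so d³ = 32M/(π σ_allow) = 32×2280000/(π×56.30) = 412500 mm³.
d = 74.44 mm.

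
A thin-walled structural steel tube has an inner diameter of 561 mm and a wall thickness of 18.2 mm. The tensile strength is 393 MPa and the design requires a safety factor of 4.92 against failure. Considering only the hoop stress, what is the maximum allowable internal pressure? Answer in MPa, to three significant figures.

p_allow = 5.18 MPa

σ_allow = 393/4.92 = 79.88 MPa.
σ_h = pD/(2t) → p_allow = 2σ_allow t/D = 2×79.88×18.2/561 = 5.183 MPa.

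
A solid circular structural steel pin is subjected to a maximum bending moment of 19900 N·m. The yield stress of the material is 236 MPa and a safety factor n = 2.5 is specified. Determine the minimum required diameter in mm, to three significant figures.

d = 129 mm

σ_allow = 236/2.5 = 94.40 MPa.
For a solid circular section σ = 32M/(πd³), so d³ = 32M/(π σ_allow) = 32×1.9900×10^7/(π×94.40) = 2.147×10^6 mm³.
d = 129.0 mm.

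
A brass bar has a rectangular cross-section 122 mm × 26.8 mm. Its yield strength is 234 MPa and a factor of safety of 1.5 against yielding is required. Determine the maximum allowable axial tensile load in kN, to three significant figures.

F_allow = 510 kN

σ_allow = 234/1.5 = 156.0 MPa.
A = 122×26.8 = 3270 mm².
F_allow = σ_allow × A = 156.0×3270 = 510100 N.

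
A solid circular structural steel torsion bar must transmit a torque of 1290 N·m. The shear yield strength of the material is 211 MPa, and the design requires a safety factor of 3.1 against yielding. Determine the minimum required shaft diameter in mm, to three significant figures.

d = 45.9 mm

Allowable shear stress τ_allow = 211/3.1 = 68.06 MPa.
For a solid shaft τ = 16T/(πd³), so d³ = 16T/(π τ_allow) = 16×1290000/(π×68.06) = 96520 mm³.
d = (96520)^(1/3) = 45.87 mm.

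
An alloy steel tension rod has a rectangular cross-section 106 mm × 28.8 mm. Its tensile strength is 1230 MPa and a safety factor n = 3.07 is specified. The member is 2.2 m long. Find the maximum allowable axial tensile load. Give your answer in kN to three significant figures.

F_allow = 1220 kN

σ_allow = 1230/3.07 = 400.7 MPa.
A = 106×28.8 = 3053 mm².
F_allow = σ_allow × A = 400.7×3053 = 1.223×10^6 N.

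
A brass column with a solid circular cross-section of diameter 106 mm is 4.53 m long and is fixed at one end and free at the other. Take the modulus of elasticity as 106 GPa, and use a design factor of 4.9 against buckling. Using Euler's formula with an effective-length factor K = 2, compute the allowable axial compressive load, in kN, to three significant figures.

P_allow = 16.1 kN

I = πd⁴/64 = π×106⁴/64 = 6.197×10^6 mm⁴.
Effective length L_e = KL = 2×4.53 m = 9060 mm.
Euler critical load P_cr = π²EI/L_e² = π²×106000×6.197×10^6/9060² = 78980 N.
P_allow = P_cr/n = 78980/4.9 = 16120 N.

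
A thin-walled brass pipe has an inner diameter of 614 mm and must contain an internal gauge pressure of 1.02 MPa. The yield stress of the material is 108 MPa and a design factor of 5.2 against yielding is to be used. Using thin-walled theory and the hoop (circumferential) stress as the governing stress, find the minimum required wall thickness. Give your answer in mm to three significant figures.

σ_allow = 108/5.2 = 20.77 MPa.
Hoop stress σ_h = pD/(2t), so t = pD/(2σ_allow) = 1.02×614/(2×20.77) = 15.08 mm.

t = 15.1 mm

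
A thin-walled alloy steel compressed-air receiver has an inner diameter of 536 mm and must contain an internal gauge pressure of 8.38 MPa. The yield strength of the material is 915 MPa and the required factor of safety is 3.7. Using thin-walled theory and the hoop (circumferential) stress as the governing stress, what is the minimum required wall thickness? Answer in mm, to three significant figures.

σ_allow = 915/3.7 = 247.3 MPa.
Hoop stress σ_h = pD/(2t), so t = pD/(2σ_allow) = 8.38×536/(2×247.3) = 9.082 mm.

t = 9.08 mm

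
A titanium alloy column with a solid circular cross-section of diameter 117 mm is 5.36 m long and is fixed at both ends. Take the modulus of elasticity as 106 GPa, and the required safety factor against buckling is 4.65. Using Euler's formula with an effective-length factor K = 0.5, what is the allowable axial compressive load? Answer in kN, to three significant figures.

I = πd⁴/64 = π×117⁴/64 = 9.198×10^6 mm⁴.
Effective length L_e = KL = 0.5×5.36 m = 2680 mm.
Euler critical load P_cr = π²EI/L_e² = π²×106000×9.198×10^6/2680² = 1.340×10^6 N.
P_allow = P_cr/n = 1.340×10^6/4.65 = 288100 N.

P_allow = 288 kN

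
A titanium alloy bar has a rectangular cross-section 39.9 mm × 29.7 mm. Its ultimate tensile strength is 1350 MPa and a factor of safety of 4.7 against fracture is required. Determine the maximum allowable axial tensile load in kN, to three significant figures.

σ_allow = 1350/4.7 = 287.2 MPa.
A = 39.9×29.7 = 1185 mm².
F_allow = σ_allow × A = 287.2×1185 = 340400 N.

F_allow = 340 kN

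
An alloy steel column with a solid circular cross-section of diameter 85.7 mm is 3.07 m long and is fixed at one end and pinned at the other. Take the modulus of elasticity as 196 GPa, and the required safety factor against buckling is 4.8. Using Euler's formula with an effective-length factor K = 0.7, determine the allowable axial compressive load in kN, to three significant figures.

P_allow = 231 kN

I = πd⁴/64 = π×85.7⁴/64 = 2.648×10^6 mm⁴.
Effective length L_e = KL = 0.7×3.07 m = 2149 mm.
Euler critical load P_cr = π²EI/L_e² = π²×196000×2.648×10^6/2149² = 1.109×10^6 N.
P_allow = P_cr/n = 1.109×10^6/4.8 = 231100 N.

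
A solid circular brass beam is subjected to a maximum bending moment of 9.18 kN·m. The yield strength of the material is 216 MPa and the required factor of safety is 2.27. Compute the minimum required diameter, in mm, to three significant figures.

σ_allow = 216/2.27 = 95.15 MPa.
For a solid circular section σ = 32M/(πd³), so d³ = 32M/(π σ_allow) = 32×9180000/(π×95.15) = 982700 mm³.
d = 99.42 mm.

d = 99.4 mm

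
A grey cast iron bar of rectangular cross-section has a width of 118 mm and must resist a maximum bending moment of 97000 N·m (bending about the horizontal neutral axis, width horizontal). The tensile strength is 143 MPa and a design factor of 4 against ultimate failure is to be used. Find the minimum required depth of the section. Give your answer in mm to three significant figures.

σ_allow = 143/4 = 35.75 MPa.
For a rectangular section σ = 6M/(bh²), so h² = 6M/(b σ_allow) = 6×9.7000×10^7/(118×35.75) = 138000 mm².
h = 371.4 mm.

h = 371 mm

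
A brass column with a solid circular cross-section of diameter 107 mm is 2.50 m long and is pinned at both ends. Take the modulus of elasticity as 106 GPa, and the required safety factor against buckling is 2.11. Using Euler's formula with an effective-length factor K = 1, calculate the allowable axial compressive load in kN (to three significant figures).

I = πd⁴/64 = π×107⁴/64 = 6.434×10^6 mm⁴.
Effective length L_e = KL = 1×2.50 m = 2500 mm.
Euler critical load P_cr = π²EI/L_e² = π²×106000×6.434×10^6/2500² = 1.077×10^6 N.
P_allow = P_cr/n = 1.077×10^6/2.11 = 510400 N.

P_allow = 510 kN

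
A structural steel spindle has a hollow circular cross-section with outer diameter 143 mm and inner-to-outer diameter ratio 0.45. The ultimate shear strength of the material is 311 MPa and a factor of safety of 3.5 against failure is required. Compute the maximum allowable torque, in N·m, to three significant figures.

T_allow = 48900 N·m

τ_allow = 311/3.5 = 88.86 MPa.
For a hollow shaft T_allow = τ_allow·πd_o³(1−k⁴)/16 with 1−k⁴ = 0.9590, so πd_o³(1−k⁴)/16 = 550600 mm³.
T_allow = 88.86×550600 = 4.893×10^7 N·mm = 48930 N·m.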